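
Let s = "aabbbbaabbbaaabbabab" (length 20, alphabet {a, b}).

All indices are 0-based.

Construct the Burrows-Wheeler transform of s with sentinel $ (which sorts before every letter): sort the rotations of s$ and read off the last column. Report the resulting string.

bbab$bbaaaabbabbbaaba

rank  rotation               last
    0  $aabbbbaabbbaaabbabab  b
    1  aaabbabab$aabbbbaabbb  b
    2  aabbabab$aabbbbaabbba  a
    3  aabbbaaabbabab$aabbbb  b
    4  aabbbbaabbbaaabbabab$  $
    5  ab$aabbbbaabbbaaabbab  b
    6  abab$aabbbbaabbbaaabb  b
    7  abbabab$aabbbbaabbbaa  a
    8  abbbaaabbabab$aabbbba  a
    9  abbbbaabbbaaabbabab$a  a
   10  b$aabbbbaabbbaaabbaba  a
   11  baaabbabab$aabbbbaabb  b
   12  baabbbaaabbabab$aabbb  b
   13  bab$aabbbbaabbbaaabba  a
   14  babab$aabbbbaabbbaaab  b
   15  bbaaabbabab$aabbbbaab  b
   16  bbaabbbaaabbabab$aabb  b
   17  bbabab$aabbbbaabbbaaa  a
   18  bbbaaabbabab$aabbbbaa  a
   19  bbbaabbbaaabbabab$aab  b
   20  bbbbaabbbaaabbabab$aa  a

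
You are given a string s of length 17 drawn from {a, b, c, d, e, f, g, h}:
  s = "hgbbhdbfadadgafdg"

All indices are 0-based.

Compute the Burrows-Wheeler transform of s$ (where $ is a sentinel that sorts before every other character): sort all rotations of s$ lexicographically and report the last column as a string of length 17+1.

gfdggdbahfabaddhb$

rank  rotation            last
    0  $hgbbhdbfadadgafdg  g
    1  adadgafdg$hgbbhdbf  f
    2  adgafdg$hgbbhdbfad  d
    3  afdg$hgbbhdbfadadg  g
    4  bbhdbfadadgafdg$hg  g
    5  bfadadgafdg$hgbbhd  d
    6  bhdbfadadgafdg$hgb  b
    7  dadgafdg$hgbbhdbfa  a
    8  dbfadadgafdg$hgbbh  h
    9  dg$hgbbhdbfadadgaf  f
   10  dgafdg$hgbbhdbfada  a
   11  fadadgafdg$hgbbhdb  b
   12  fdg$hgbbhdbfadadga  a
   13  g$hgbbhdbfadadgafd  d
   14  gafdg$hgbbhdbfadad  d
   15  gbbhdbfadadgafdg$h  h
   16  hdbfadadgafdg$hgbb  b
   17  hgbbhdbfadadgafdg$  $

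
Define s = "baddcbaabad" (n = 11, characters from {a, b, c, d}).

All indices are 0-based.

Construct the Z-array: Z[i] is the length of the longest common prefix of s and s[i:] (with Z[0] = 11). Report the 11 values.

[11, 0, 0, 0, 0, 2, 0, 0, 3, 0, 0]

Z[0]=11
i=1: outside box; Z[1]=0
i=2: outside box; Z[2]=0
i=3: outside box; Z[3]=0
i=4: outside box; Z[4]=0
i=5: outside box; Z[5]=2 scan→box=[5,7)
i=6: min(r-i=1, Z[1]=0)=0; Z[6]=0
i=7: outside box; Z[7]=0
i=8: outside box; Z[8]=3 scan→box=[8,11)
i=9: min(r-i=2, Z[1]=0)=0; Z[9]=0
i=10: min(r-i=1, Z[2]=0)=0; Z[10]=0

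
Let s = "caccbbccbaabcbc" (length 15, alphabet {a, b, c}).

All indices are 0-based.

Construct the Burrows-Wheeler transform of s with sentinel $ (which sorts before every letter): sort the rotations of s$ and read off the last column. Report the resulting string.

cbaccccabb$ccbba

rank  rotation          last
    0  $caccbbccbaabcbc  c
    1  aabcbc$caccbbccb  b
    2  abcbc$caccbbccba  a
    3  accbbccbaabcbc$c  c
    4  baabcbc$caccbbcc  c
    5  bbccbaabcbc$cacc  c
    6  bc$caccbbccbaabc  c
    7  bcbc$caccbbccbaa  a
    8  bccbaabcbc$caccb  b
    9  c$caccbbccbaabcb  b
   10  caccbbccbaabcbc$  $
   11  cbaabcbc$caccbbc  c
   12  cbbccbaabcbc$cac  c
   13  cbc$caccbbccbaab  b
   14  ccbaabcbc$caccbb  b
   15  ccbbccbaabcbc$ca  a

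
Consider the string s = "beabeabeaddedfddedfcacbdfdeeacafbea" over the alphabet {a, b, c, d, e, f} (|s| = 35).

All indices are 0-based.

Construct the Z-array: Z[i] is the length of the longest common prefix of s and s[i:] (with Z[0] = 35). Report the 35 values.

Z[0]=35
i=1: i≥r, start 0; Z[1]=0
i=2: i≥r, start 0; Z[2]=0
i=3: i≥r, start 0; Z[3]=6 extend→box=[3,9)
i=4: min(r-i=5, Z[1]=0)=0; Z[4]=0
i=5: min(r-i=4, Z[2]=0)=0; Z[5]=0
i=6: min(r-i=3, Z[3]=6)=3; Z[6]=3
i=7: min(r-i=2, Z[4]=0)=0; Z[7]=0
i=8: min(r-i=1, Z[5]=0)=0; Z[8]=0
i=9: i≥r, start 0; Z[9]=0
i=10: i≥r, start 0; Z[10]=0
i=11: i≥r, start 0; Z[11]=0
i=12: i≥r, start 0; Z[12]=0
i=13: i≥r, start 0; Z[13]=0
i=14: i≥r, start 0; Z[14]=0
i=15: i≥r, start 0; Z[15]=0
i=16: i≥r, start 0; Z[16]=0
i=17: i≥r, start 0; Z[17]=0
i=18: i≥r, start 0; Z[18]=0
i=19: i≥r, start 0; Z[19]=0
i=20: i≥r, start 0; Z[20]=0
i=21: i≥r, start 0; Z[21]=0
i=22: i≥r, start 0; Z[22]=1 extend→box=[22,23)
i=23: i≥r, start 0; Z[23]=0
i=24: i≥r, start 0; Z[24]=0
i=25: i≥r, start 0; Z[25]=0
i=26: i≥r, start 0; Z[26]=0
i=27: i≥r, start 0; Z[27]=0
i=28: i≥r, start 0; Z[28]=0
i=29: i≥r, start 0; Z[29]=0
i=30: i≥r, start 0; Z[30]=0
i=31: i≥r, start 0; Z[31]=0
i=32: i≥r, start 0; Z[32]=3 extend→box=[32,35)
i=33: min(r-i=2, Z[1]=0)=0; Z[33]=0
i=34: min(r-i=1, Z[2]=0)=0; Z[34]=0

[35, 0, 0, 6, 0, 0, 3, 0, 0, 0, 0, 0, 0, 0, 0, 0, 0, 0, 0, 0, 0, 0, 1, 0, 0, 0, 0, 0, 0, 0, 0, 0, 3, 0, 0]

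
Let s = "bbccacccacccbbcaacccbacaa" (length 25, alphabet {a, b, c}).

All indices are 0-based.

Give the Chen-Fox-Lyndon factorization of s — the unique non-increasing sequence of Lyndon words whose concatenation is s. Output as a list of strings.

["bbcc", "acccacccbbc", "aacccbac", "a", "a"]

emit factor 1: 'bbcc' (i=0, period=4)
emit factor 2: 'acccacccbbc' (i=4, period=11)
emit factor 3: 'aacccbac' (i=15, period=8)
emit factor 4: 'a' (i=23, period=1)
emit factor 5: 'a' (i=24, period=1)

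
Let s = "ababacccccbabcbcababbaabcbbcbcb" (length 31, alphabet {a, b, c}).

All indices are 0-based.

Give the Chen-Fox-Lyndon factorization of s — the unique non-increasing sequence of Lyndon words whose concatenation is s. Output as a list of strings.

["ababacccccbabcbcababb", "aabcbbcbcb"]

emit factor 1: 'ababacccccbabcbcababb' (i=0, period=21)
emit factor 2: 'aabcbbcbcb' (i=21, period=10)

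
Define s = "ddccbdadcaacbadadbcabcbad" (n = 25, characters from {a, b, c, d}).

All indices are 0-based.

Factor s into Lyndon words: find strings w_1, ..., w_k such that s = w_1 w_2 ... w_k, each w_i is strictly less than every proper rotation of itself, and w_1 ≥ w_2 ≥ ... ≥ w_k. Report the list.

["d", "d", "c", "c", "bd", "adc", "aacbadadbcabcbad"]

emit factor 1: 'd' (i=0, period=1)
emit factor 2: 'd' (i=1, period=1)
emit factor 3: 'c' (i=2, period=1)
emit factor 4: 'c' (i=3, period=1)
emit factor 5: 'bd' (i=4, period=2)
emit factor 6: 'adc' (i=6, period=3)
emit factor 7: 'aacbadadbcabcbad' (i=9, period=16)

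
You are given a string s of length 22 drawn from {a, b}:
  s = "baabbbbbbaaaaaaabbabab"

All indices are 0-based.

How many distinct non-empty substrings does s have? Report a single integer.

rank | idx | suffix
   0 |   9 | aaaaaaabbabab
   1 |  10 | aaaaaabbabab
   2 |  11 | aaaaabbabab
   3 |  12 | aaaabbabab
   4 |  13 | aaabbabab
   5 |  14 | aabbabab
   6 |   1 | aabbbbbbaaaaaaabbabab
   7 |  20 | ab
   8 |  18 | abab
   9 |  15 | abbabab
  10 |   2 | abbbbbbaaaaaaabbabab
  11 |  21 | b
  12 |   8 | baaaaaaabbabab
  13 |   0 | baabbbbbbaaaaaaabbabab
  14 |  19 | bab
  15 |  17 | babab
  16 |   7 | bbaaaaaaabbabab
  17 |  16 | bbabab
  18 |   6 | bbbaaaaaaabbabab
  19 |   5 | bbbbaaaaaaabbabab
  20 |   4 | bbbbbaaaaaaabbabab
  21 |   3 | bbbbbbaaaaaaabbabab

SA = [9, 10, 11, 12, 13, 14, 1, 20, 18, 15, 2, 21, 8, 0, 19, 17, 7, 16, 6, 5, 4, 3]
rank  pair      lcp
   1  s[9:],s[10:]  6  'aaaaaa'
   2  s[10:],s[11:]  5  'aaaaa'
   3  s[11:],s[12:]  4  'aaaa'
   4  s[12:],s[13:]  3  'aaa'
   5  s[13:],s[14:]  2  'aa'
   6  s[14:],s[1:]  4  'aabb'
   7  s[1:],s[20:]  1  'a'
   8  s[20:],s[18:]  2  'ab'
   9  s[18:],s[15:]  2  'ab'
  10  s[15:],s[2:]  3  'abb'
  11  s[2:],s[21:]  0  ''
  12  s[21:],s[8:]  1  'b'
  13  s[8:],s[0:]  3  'baa'
  14  s[0:],s[19:]  2  'ba'
  15  s[19:],s[17:]  3  'bab'
  16  s[17:],s[7:]  1  'b'
  17  s[7:],s[16:]  3  'bba'
  18  s[16:],s[6:]  2  'bb'
  19  s[6:],s[5:]  3  'bbb'
  20  s[5:],s[4:]  4  'bbbb'
  21  s[4:],s[3:]  5  'bbbbb'

n(n+1)/2 = 22·23/2 = 253
Σ LCP = 0 + 6 + 5 + 4 + 3 + 2 + 4 + 1 + 2 + 2 + 3 + 0 + 1 + 3 + 2 + 3 + 1 + 3 + 2 + 3 + 4 + 5 = 59
distinct = 253 − 59 = 194

194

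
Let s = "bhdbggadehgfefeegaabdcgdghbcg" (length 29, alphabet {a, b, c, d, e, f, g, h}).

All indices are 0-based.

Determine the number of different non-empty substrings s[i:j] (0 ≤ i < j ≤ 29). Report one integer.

411

sorted suffixes:
  #0 SA[0]=17  'aabdcgdghbcg'
  #1 SA[1]=18  'abdcgdghbcg'
  #2 SA[2]=6  'adehgfefeegaabdcgdghbcg'
  #3 SA[3]=26  'bcg'
  #4 SA[4]=19  'bdcgdghbcg'
  #5 SA[5]=3  'bggadehgfefeegaabdcgdghbcg'
  #6 SA[6]=0  'bhdbggadehgfefeegaabdcgdghbcg'
  #7 SA[7]=27  'cg'
  #8 SA[8]=21  'cgdghbcg'
  #9 SA[9]=2  'dbggadehgfefeegaabdcgdghbcg'
  #10 SA[10]=20  'dcgdghbcg'
  #11 SA[11]=7  'dehgfefeegaabdcgdghbcg'
  #12 SA[12]=23  'dghbcg'
  #13 SA[13]=14  'eegaabdcgdghbcg'
  #14 SA[14]=12  'efeegaabdcgdghbcg'
  #15 SA[15]=15  'egaabdcgdghbcg'
  #16 SA[16]=8  'ehgfefeegaabdcgdghbcg'
  #17 SA[17]=13  'feegaabdcgdghbcg'
  #18 SA[18]=11  'fefeegaabdcgdghbcg'
  #19 SA[19]=28  'g'
  #20 SA[20]=16  'gaabdcgdghbcg'
  #21 SA[21]=5  'gadehgfefeegaabdcgdghbcg'
  #22 SA[22]=22  'gdghbcg'
  #23 SA[23]=10  'gfefeegaabdcgdghbcg'
  #24 SA[24]=4  'ggadehgfefeegaabdcgdghbcg'
  #25 SA[25]=24  'ghbcg'
  #26 SA[26]=25  'hbcg'
  #27 SA[27]=1  'hdbggadehgfefeegaabdcgdghbcg'
  #28 SA[28]=9  'hgfefeegaabdcgdghbcg'

SA = [17, 18, 6, 26, 19, 3, 0, 27, 21, 2, 20, 7, 23, 14, 12, 15, 8, 13, 11, 28, 16, 5, 22, 10, 4, 24, 25, 1, 9]
i: (SA[i-1],SA[i]) lcp shared
  1: (17,18) 1 'a'
  2: (18,6) 1 'a'
  3: (6,26) 0 ''
  4: (26,19) 1 'b'
  5: (19,3) 1 'b'
  6: (3,0) 1 'b'
  7: (0,27) 0 ''
  8: (27,21) 2 'cg'
  9: (21,2) 0 ''
  10: (2,20) 1 'd'
  11: (20,7) 1 'd'
  12: (7,23) 1 'd'
  13: (23,14) 0 ''
  14: (14,12) 1 'e'
  15: (12,15) 1 'e'
  16: (15,8) 1 'e'
  17: (8,13) 0 ''
  18: (13,11) 2 'fe'
  19: (11,28) 0 ''
  20: (28,16) 1 'g'
  21: (16,5) 2 'ga'
  22: (5,22) 1 'g'
  23: (22,10) 1 'g'
  24: (10,4) 1 'g'
  25: (4,24) 1 'g'
  26: (24,25) 0 ''
  27: (25,1) 1 'h'
  28: (1,9) 1 'h'

n(n+1)/2 = 29·30/2 = 435
Σ LCP = 0 + 1 + 1 + 0 + 1 + 1 + 1 + 0 + 2 + 0 + 1 + 1 + 1 + 0 + 1 + 1 + 1 + 0 + 2 + 0 + 1 + 2 + 1 + 1 + 1 + 1 + 0 + 1 + 1 = 24
distinct = 435 − 24 = 411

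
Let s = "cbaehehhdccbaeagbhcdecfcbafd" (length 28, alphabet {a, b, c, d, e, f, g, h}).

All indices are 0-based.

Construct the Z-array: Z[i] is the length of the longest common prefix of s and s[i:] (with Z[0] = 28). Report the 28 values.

[28, 0, 0, 0, 0, 0, 0, 0, 0, 1, 4, 0, 0, 0, 0, 0, 0, 0, 1, 0, 0, 1, 0, 3, 0, 0, 0, 0]

Z[0]=28
i=1: i≥r, start 0; Z[1]=0
i=2: i≥r, start 0; Z[2]=0
i=3: i≥r, start 0; Z[3]=0
i=4: i≥r, start 0; Z[4]=0
i=5: i≥r, start 0; Z[5]=0
i=6: i≥r, start 0; Z[6]=0
i=7: i≥r, start 0; Z[7]=0
i=8: i≥r, start 0; Z[8]=0
i=9: i≥r, start 0; Z[9]=1 scan→box=[9,10)
i=10: i≥r, start 0; Z[10]=4 scan→box=[10,14)
i=11: min(r-i=3, Z[1]=0)=0; Z[11]=0
i=12: min(r-i=2, Z[2]=0)=0; Z[12]=0
i=13: min(r-i=1, Z[3]=0)=0; Z[13]=0
i=14: i≥r, start 0; Z[14]=0
i=15: i≥r, start 0; Z[15]=0
i=16: i≥r, start 0; Z[16]=0
i=17: i≥r, start 0; Z[17]=0
i=18: i≥r, start 0; Z[18]=1 scan→box=[18,19)
i=19: i≥r, start 0; Z[19]=0
i=20: i≥r, start 0; Z[20]=0
i=21: i≥r, start 0; Z[21]=1 scan→box=[21,22)
i=22: i≥r, start 0; Z[22]=0
i=23: i≥r, start 0; Z[23]=3 scan→box=[23,26)
i=24: min(r-i=2, Z[1]=0)=0; Z[24]=0
i=25: min(r-i=1, Z[2]=0)=0; Z[25]=0
i=26: i≥r, start 0; Z[26]=0
i=27: i≥r, start 0; Z[27]=0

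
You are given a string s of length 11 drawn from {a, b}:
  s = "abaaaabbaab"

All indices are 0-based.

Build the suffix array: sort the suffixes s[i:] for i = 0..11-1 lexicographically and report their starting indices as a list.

sorted suffixes:
  #0 SA[0]=2  'aaaabbaab'
  #1 SA[1]=3  'aaabbaab'
  #2 SA[2]=8  'aab'
  #3 SA[3]=4  'aabbaab'
  #4 SA[4]=9  'ab'
  #5 SA[5]=0  'abaaaabbaab'
  #6 SA[6]=5  'abbaab'
  #7 SA[7]=10  'b'
  #8 SA[8]=1  'baaaabbaab'
  #9 SA[9]=7  'baab'
  #10 SA[10]=6  'bbaab'

[2, 3, 8, 4, 9, 0, 5, 10, 1, 7, 6]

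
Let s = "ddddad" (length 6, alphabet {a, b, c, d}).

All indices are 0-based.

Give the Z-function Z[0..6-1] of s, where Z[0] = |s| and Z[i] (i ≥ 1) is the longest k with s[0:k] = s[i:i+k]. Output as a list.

[6, 3, 2, 1, 0, 1]

Z[0]=6
i=1: fresh scan; Z[1]=3 grow→box=[1,4)
i=2: min(r-i=2, Z[1]=3)=2; Z[2]=2
i=3: min(r-i=1, Z[2]=2)=1; Z[3]=1
i=4: fresh scan; Z[4]=0
i=5: fresh scan; Z[5]=1 grow→box=[5,6)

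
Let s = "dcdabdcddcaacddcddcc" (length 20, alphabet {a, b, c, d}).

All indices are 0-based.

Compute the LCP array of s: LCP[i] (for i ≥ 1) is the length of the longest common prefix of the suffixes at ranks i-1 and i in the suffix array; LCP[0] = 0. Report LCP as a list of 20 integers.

rank | idx | suffix
   0 |  10 | aacddcddcc
   1 |   3 | abdcddcaacddcddcc
   2 |  11 | acddcddcc
   3 |   4 | bdcddcaacddcddcc
   4 |  19 | c
   5 |   9 | caacddcddcc
   6 |  18 | cc
   7 |   1 | cdabdcddcaacddcddcc
   8 |   6 | cddcaacddcddcc
   9 |  15 | cddcc
  10 |  12 | cddcddcc
  11 |   2 | dabdcddcaacddcddcc
  12 |   8 | dcaacddcddcc
  13 |  17 | dcc
  14 |   0 | dcdabdcddcaacddcddcc
  15 |   5 | dcddcaacddcddcc
  16 |  14 | dcddcc
  17 |   7 | ddcaacddcddcc
  18 |  16 | ddcc
  19 |  13 | ddcddcc

SA = [10, 3, 11, 4, 19, 9, 18, 1, 6, 15, 12, 2, 8, 17, 0, 5, 14, 7, 16, 13]
[i] adj suffixes → lcp
  [1] 10/3 → 1 ('a')
  [2] 3/11 → 1 ('a')
  [3] 11/4 → 0 ('')
  [4] 4/19 → 0 ('')
  [5] 19/9 → 1 ('c')
  [6] 9/18 → 1 ('c')
  [7] 18/1 → 1 ('c')
  [8] 1/6 → 2 ('cd')
  [9] 6/15 → 4 ('cddc')
  [10] 15/12 → 4 ('cddc')
  [11] 12/2 → 0 ('')
  [12] 2/8 → 1 ('d')
  [13] 8/17 → 2 ('dc')
  [14] 17/0 → 2 ('dc')
  [15] 0/5 → 3 ('dcd')
  [16] 5/14 → 5 ('dcddc')
  [17] 14/7 → 1 ('d')
  [18] 7/16 → 3 ('ddc')
  [19] 16/13 → 3 ('ddc')

[0, 1, 1, 0, 0, 1, 1, 1, 2, 4, 4, 0, 1, 2, 2, 3, 5, 1, 3, 3]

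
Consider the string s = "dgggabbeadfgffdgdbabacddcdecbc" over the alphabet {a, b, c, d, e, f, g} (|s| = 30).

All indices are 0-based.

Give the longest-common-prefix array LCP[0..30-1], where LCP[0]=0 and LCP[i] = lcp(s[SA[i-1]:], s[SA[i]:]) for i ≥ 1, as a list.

sorted suffixes:
  #0 SA[0]=18  'abacddcdecbc'
  #1 SA[1]=4  'abbeadfgffdgdbabacddcdecbc'
  #2 SA[2]=20  'acddcdecbc'
  #3 SA[3]=8  'adfgffdgdbabacddcdecbc'
  #4 SA[4]=17  'babacddcdecbc'
  #5 SA[5]=19  'bacddcdecbc'
  #6 SA[6]=5  'bbeadfgffdgdbabacddcdecbc'
  #7 SA[7]=28  'bc'
  #8 SA[8]=6  'beadfgffdgdbabacddcdecbc'
  #9 SA[9]=29  'c'
  #10 SA[10]=27  'cbc'
  #11 SA[11]=21  'cddcdecbc'
  #12 SA[12]=24  'cdecbc'
  #13 SA[13]=16  'dbabacddcdecbc'
  #14 SA[14]=23  'dcdecbc'
  #15 SA[15]=22  'ddcdecbc'
  #16 SA[16]=25  'decbc'
  #17 SA[17]=9  'dfgffdgdbabacddcdecbc'
  #18 SA[18]=14  'dgdbabacddcdecbc'
  #19 SA[19]=0  'dgggabbeadfgffdgdbabacddcdecbc'
  #20 SA[20]=7  'eadfgffdgdbabacddcdecbc'
  #21 SA[21]=26  'ecbc'
  #22 SA[22]=13  'fdgdbabacddcdecbc'
  #23 SA[23]=12  'ffdgdbabacddcdecbc'
  #24 SA[24]=10  'fgffdgdbabacddcdecbc'
  #25 SA[25]=3  'gabbeadfgffdgdbabacddcdecbc'
  #26 SA[26]=15  'gdbabacddcdecbc'
  #27 SA[27]=11  'gffdgdbabacddcdecbc'
  #28 SA[28]=2  'ggabbeadfgffdgdbabacddcdecbc'
  #29 SA[29]=1  'gggabbeadfgffdgdbabacddcdecbc'

SA = [18, 4, 20, 8, 17, 19, 5, 28, 6, 29, 27, 21, 24, 16, 23, 22, 25, 9, 14, 0, 7, 26, 13, 12, 10, 3, 15, 11, 2, 1]
rank  pair      lcp
   1  s[18:],s[4:]  2  'ab'
   2  s[4:],s[20:]  1  'a'
   3  s[20:],s[8:]  1  'a'
   4  s[8:],s[17:]  0  ''
   5  s[17:],s[19:]  2  'ba'
   6  s[19:],s[5:]  1  'b'
   7  s[5:],s[28:]  1  'b'
   8  s[28:],s[6:]  1  'b'
   9  s[6:],s[29:]  0  ''
  10  s[29:],s[27:]  1  'c'
  11  s[27:],s[21:]  1  'c'
  12  s[21:],s[24:]  2  'cd'
  13  s[24:],s[16:]  0  ''
  14  s[16:],s[23:]  1  'd'
  15  s[23:],s[22:]  1  'd'
  16  s[22:],s[25:]  1  'd'
  17  s[25:],s[9:]  1  'd'
  18  s[9:],s[14:]  1  'd'
  19  s[14:],s[0:]  2  'dg'
  20  s[0:],s[7:]  0  ''
  21  s[7:],s[26:]  1  'e'
  22  s[26:],s[13:]  0  ''
  23  s[13:],s[12:]  1  'f'
  24  s[12:],s[10:]  1  'f'
  25  s[10:],s[3:]  0  ''
  26  s[3:],s[15:]  1  'g'
  27  s[15:],s[11:]  1  'g'
  28  s[11:],s[2:]  1  'g'
  29  s[2:],s[1:]  2  'gg'

[0, 2, 1, 1, 0, 2, 1, 1, 1, 0, 1, 1, 2, 0, 1, 1, 1, 1, 1, 2, 0, 1, 0, 1, 1, 0, 1, 1, 1, 2]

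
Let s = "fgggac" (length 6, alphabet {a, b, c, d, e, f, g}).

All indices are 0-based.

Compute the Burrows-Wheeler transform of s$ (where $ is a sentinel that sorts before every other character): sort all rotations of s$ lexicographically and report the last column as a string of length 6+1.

cga$ggf

rank  rotation last
    0  $fgggac  c
    1  ac$fggg  g
    2  c$fggga  a
    3  fgggac$  $
    4  gac$fgg  g
    5  ggac$fg  g
    6  gggac$f  f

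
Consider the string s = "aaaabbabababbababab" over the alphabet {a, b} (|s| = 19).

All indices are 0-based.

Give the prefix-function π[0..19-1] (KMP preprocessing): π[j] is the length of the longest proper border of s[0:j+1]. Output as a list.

π[0] = 0
j=1 s[j]='a': π[1]=1 (border 'a')
j=2 s[j]='a': π[2]=2 (border 'aa')
j=3 s[j]='a': π[3]=3 (border 'aaa')
j=4 s[j]='b': k: 3→2→1→0; π[4]=0 (border '')
j=5 s[j]='b': π[5]=0 (border '')
j=6 s[j]='a': π[6]=1 (border 'a')
j=7 s[j]='b': k: 1→0; π[7]=0 (border '')
j=8 s[j]='a': π[8]=1 (border 'a')
j=9 s[j]='b': k: 1→0; π[9]=0 (border '')
j=10 s[j]='a': π[10]=1 (border 'a')
j=11 s[j]='b': k: 1→0; π[11]=0 (border '')
j=12 s[j]='b': π[12]=0 (border '')
j=13 s[j]='a': π[13]=1 (border 'a')
j=14 s[j]='b': k: 1→0; π[14]=0 (border '')
j=15 s[j]='a': π[15]=1 (border 'a')
j=16 s[j]='b': k: 1→0; π[16]=0 (border '')
j=17 s[j]='a': π[17]=1 (border 'a')
j=18 s[j]='b': k: 1→0; π[18]=0 (border '')

[0, 1, 2, 3, 0, 0, 1, 0, 1, 0, 1, 0, 0, 1, 0, 1, 0, 1, 0]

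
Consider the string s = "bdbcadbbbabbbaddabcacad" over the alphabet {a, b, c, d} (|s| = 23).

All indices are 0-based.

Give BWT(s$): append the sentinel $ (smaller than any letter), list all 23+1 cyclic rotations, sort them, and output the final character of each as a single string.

rank  rotation                  last
    0  $bdbcadbbbabbbaddabcacad  d
    1  abbbaddabcacad$bdbcadbbb  b
    2  abcacad$bdbcadbbbabbbadd  d
    3  acad$bdbcadbbbabbbaddabc  c
    4  ad$bdbcadbbbabbbaddabcac  c
    5  adbbbabbbaddabcacad$bdbc  c
    6  addabcacad$bdbcadbbbabbb  b
    7  babbbaddabcacad$bdbcadbb  b
    8  baddabcacad$bdbcadbbbabb  b
    9  bbabbbaddabcacad$bdbcadb  b
   10  bbaddabcacad$bdbcadbbbab  b
   11  bbbabbbaddabcacad$bdbcad  d
   12  bbbaddabcacad$bdbcadbbba  a
   13  bcacad$bdbcadbbbabbbadda  a
   14  bcadbbbabbbaddabcacad$bd  d
   15  bdbcadbbbabbbaddabcacad$  $
   16  cacad$bdbcadbbbabbbaddab  b
   17  cad$bdbcadbbbabbbaddabca  a
   18  cadbbbabbbaddabcacad$bdb  b
   19  d$bdbcadbbbabbbaddabcaca  a
   20  dabcacad$bdbcadbbbabbbad  d
   21  dbbbabbbaddabcacad$bdbca  a
   22  dbcadbbbabbbaddabcacad$b  b
   23  ddabcacad$bdbcadbbbabbba  a

dbdcccbbbbbdaad$babadaba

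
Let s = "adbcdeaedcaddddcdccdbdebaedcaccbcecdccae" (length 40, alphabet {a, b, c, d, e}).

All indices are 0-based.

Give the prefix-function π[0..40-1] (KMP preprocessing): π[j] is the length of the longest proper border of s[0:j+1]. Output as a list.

[0, 0, 0, 0, 0, 0, 1, 0, 0, 0, 1, 2, 0, 0, 0, 0, 0, 0, 0, 0, 0, 0, 0, 0, 1, 0, 0, 0, 1, 0, 0, 0, 0, 0, 0, 0, 0, 0, 1, 0]

π[0] = 0
j=1 s[j]='d': π[1]=0 (border '')
j=2 s[j]='b': π[2]=0 (border '')
j=3 s[j]='c': π[3]=0 (border '')
j=4 s[j]='d': π[4]=0 (border '')
j=5 s[j]='e': π[5]=0 (border '')
j=6 s[j]='a': π[6]=1 (border 'a')
j=7 s[j]='e': k: 1→0; π[7]=0 (border '')
j=8 s[j]='d': π[8]=0 (border '')
j=9 s[j]='c': π[9]=0 (border '')
j=10 s[j]='a': π[10]=1 (border 'a')
j=11 s[j]='d': π[11]=2 (border 'ad')
j=12 s[j]='d': k: 2→0; π[12]=0 (border '')
j=13 s[j]='d': π[13]=0 (border '')
j=14 s[j]='d': π[14]=0 (border '')
j=15 s[j]='c': π[15]=0 (border '')
j=16 s[j]='d': π[16]=0 (border '')
j=17 s[j]='c': π[17]=0 (border '')
j=18 s[j]='c': π[18]=0 (border '')
j=19 s[j]='d': π[19]=0 (border '')
j=20 s[j]='b': π[20]=0 (border '')
j=21 s[j]='d': π[21]=0 (border '')
j=22 s[j]='e': π[22]=0 (border '')
j=23 s[j]='b': π[23]=0 (border '')
j=24 s[j]='a': π[24]=1 (border 'a')
j=25 s[j]='e': k: 1→0; π[25]=0 (border '')
j=26 s[j]='d': π[26]=0 (border '')
j=27 s[j]='c': π[27]=0 (border '')
j=28 s[j]='a': π[28]=1 (border 'a')
j=29 s[j]='c': k: 1→0; π[29]=0 (border '')
j=30 s[j]='c': π[30]=0 (border '')
j=31 s[j]='b': π[31]=0 (border '')
j=32 s[j]='c': π[32]=0 (border '')
j=33 s[j]='e': π[33]=0 (border '')
j=34 s[j]='c': π[34]=0 (border '')
j=35 s[j]='d': π[35]=0 (border '')
j=36 s[j]='c': π[36]=0 (border '')
j=37 s[j]='c': π[37]=0 (border '')
j=38 s[j]='a': π[38]=1 (border 'a')
j=39 s[j]='e': k: 1→0; π[39]=0 (border '')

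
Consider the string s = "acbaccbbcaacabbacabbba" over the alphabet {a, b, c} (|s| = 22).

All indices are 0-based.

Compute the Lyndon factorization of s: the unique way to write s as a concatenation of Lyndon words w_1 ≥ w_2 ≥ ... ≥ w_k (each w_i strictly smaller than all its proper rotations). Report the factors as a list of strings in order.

emit factor 1: 'acbaccbbc' (i=0, period=9)
emit factor 2: 'aacabbacabbb' (i=9, period=12)
emit factor 3: 'a' (i=21, period=1)

["acbaccbbc", "aacabbacabbb", "a"]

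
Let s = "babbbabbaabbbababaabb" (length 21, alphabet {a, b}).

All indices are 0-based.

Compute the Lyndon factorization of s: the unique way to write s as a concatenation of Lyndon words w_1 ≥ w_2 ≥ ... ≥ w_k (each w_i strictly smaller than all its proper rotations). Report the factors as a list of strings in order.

emit factor 1: 'b' (i=0, period=1)
emit factor 2: 'abbb' (i=1, period=4)
emit factor 3: 'abb' (i=5, period=3)
emit factor 4: 'aabbbabab' (i=8, period=9)
emit factor 5: 'aabb' (i=17, period=4)

["b", "abbb", "abb", "aabbbabab", "aabb"]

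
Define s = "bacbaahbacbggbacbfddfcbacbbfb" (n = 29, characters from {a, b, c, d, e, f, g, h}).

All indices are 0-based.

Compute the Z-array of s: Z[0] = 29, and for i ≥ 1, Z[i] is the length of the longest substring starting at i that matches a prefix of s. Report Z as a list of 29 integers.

[29, 0, 0, 2, 0, 0, 0, 4, 0, 0, 1, 0, 0, 4, 0, 0, 1, 0, 0, 0, 0, 0, 4, 0, 0, 1, 1, 0, 1]

Z[0]=29
i=1: i≥r, start 0; Z[1]=0
i=2: i≥r, start 0; Z[2]=0
i=3: i≥r, start 0; Z[3]=2 extend→box=[3,5)
i=4: min(r-i=1, Z[1]=0)=0; Z[4]=0
i=5: i≥r, start 0; Z[5]=0
i=6: i≥r, start 0; Z[6]=0
i=7: i≥r, start 0; Z[7]=4 extend→box=[7,11)
i=8: min(r-i=3, Z[1]=0)=0; Z[8]=0
i=9: min(r-i=2, Z[2]=0)=0; Z[9]=0
i=10: min(r-i=1, Z[3]=2)=1; Z[10]=1
i=11: i≥r, start 0; Z[11]=0
i=12: i≥r, start 0; Z[12]=0
i=13: i≥r, start 0; Z[13]=4 extend→box=[13,17)
i=14: min(r-i=3, Z[1]=0)=0; Z[14]=0
i=15: min(r-i=2, Z[2]=0)=0; Z[15]=0
i=16: min(r-i=1, Z[3]=2)=1; Z[16]=1
i=17: i≥r, start 0; Z[17]=0
i=18: i≥r, start 0; Z[18]=0
i=19: i≥r, start 0; Z[19]=0
i=20: i≥r, start 0; Z[20]=0
i=21: i≥r, start 0; Z[21]=0
i=22: i≥r, start 0; Z[22]=4 extend→box=[22,26)
i=23: min(r-i=3, Z[1]=0)=0; Z[23]=0
i=24: min(r-i=2, Z[2]=0)=0; Z[24]=0
i=25: min(r-i=1, Z[3]=2)=1; Z[25]=1
i=26: i≥r, start 0; Z[26]=1 extend→box=[26,27)
i=27: i≥r, start 0; Z[27]=0
i=28: i≥r, start 0; Z[28]=1 extend→box=[28,29)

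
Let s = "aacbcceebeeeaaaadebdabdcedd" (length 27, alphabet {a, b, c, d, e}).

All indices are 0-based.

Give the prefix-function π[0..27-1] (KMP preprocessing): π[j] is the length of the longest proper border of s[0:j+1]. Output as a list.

π[0] = 0
j=1 s[j]='a': π[1]=1 (border 'a')
j=2 s[j]='c': k: 1→0; π[2]=0 (border '')
j=3 s[j]='b': π[3]=0 (border '')
j=4 s[j]='c': π[4]=0 (border '')
j=5 s[j]='c': π[5]=0 (border '')
j=6 s[j]='e': π[6]=0 (border '')
j=7 s[j]='e': π[7]=0 (border '')
j=8 s[j]='b': π[8]=0 (border '')
j=9 s[j]='e': π[9]=0 (border '')
j=10 s[j]='e': π[10]=0 (border '')
j=11 s[j]='e': π[11]=0 (border '')
j=12 s[j]='a': π[12]=1 (border 'a')
j=13 s[j]='a': π[13]=2 (border 'aa')
j=14 s[j]='a': k: 2→1; π[14]=2 (border 'aa')
j=15 s[j]='a': k: 2→1; π[15]=2 (border 'aa')
j=16 s[j]='d': k: 2→1→0; π[16]=0 (border '')
j=17 s[j]='e': π[17]=0 (border '')
j=18 s[j]='b': π[18]=0 (border '')
j=19 s[j]='d': π[19]=0 (border '')
j=20 s[j]='a': π[20]=1 (border 'a')
j=21 s[j]='b': k: 1→0; π[21]=0 (border '')
j=22 s[j]='d': π[22]=0 (border '')
j=23 s[j]='c': π[23]=0 (border '')
j=24 s[j]='e': π[24]=0 (border '')
j=25 s[j]='d': π[25]=0 (border '')
j=26 s[j]='d': π[26]=0 (border '')

[0, 1, 0, 0, 0, 0, 0, 0, 0, 0, 0, 0, 1, 2, 2, 2, 0, 0, 0, 0, 1, 0, 0, 0, 0, 0, 0]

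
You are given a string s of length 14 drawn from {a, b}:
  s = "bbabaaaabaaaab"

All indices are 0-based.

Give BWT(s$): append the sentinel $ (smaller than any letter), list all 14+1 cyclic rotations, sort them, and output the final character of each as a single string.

bbbaaaaaabaaab$

rank  rotation         last
    0  $bbabaaaabaaaab  b
    1  aaaab$bbabaaaab  b
    2  aaaabaaaab$bbab  b
    3  aaab$bbabaaaaba  a
    4  aaabaaaab$bbaba  a
    5  aab$bbabaaaabaa  a
    6  aabaaaab$bbabaa  a
    7  ab$bbabaaaabaaa  a
    8  abaaaab$bbabaaa  a
    9  abaaaabaaaab$bb  b
   10  b$bbabaaaabaaaa  a
   11  baaaab$bbabaaaa  a
   12  baaaabaaaab$bba  a
   13  babaaaabaaaab$b  b
   14  bbabaaaabaaaab$  $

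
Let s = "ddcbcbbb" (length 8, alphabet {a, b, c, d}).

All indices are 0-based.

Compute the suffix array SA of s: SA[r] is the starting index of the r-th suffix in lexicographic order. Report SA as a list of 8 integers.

rank | idx | suffix
   0 |   7 | b
   1 |   6 | bb
   2 |   5 | bbb
   3 |   3 | bcbbb
   4 |   4 | cbbb
   5 |   2 | cbcbbb
   6 |   1 | dcbcbbb
   7 |   0 | ddcbcbbb

[7, 6, 5, 3, 4, 2, 1, 0]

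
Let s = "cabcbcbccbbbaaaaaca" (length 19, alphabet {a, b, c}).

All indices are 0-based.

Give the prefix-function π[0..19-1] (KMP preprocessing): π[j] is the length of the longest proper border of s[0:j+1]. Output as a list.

[0, 0, 0, 1, 0, 1, 0, 1, 1, 0, 0, 0, 0, 0, 0, 0, 0, 1, 2]

π[0] = 0
j=1 s[j]='a': π[1]=0 (border '')
j=2 s[j]='b': π[2]=0 (border '')
j=3 s[j]='c': π[3]=1 (border 'c')
j=4 s[j]='b': k: 1→0; π[4]=0 (border '')
j=5 s[j]='c': π[5]=1 (border 'c')
j=6 s[j]='b': k: 1→0; π[6]=0 (border '')
j=7 s[j]='c': π[7]=1 (border 'c')
j=8 s[j]='c': k: 1→0; π[8]=1 (border 'c')
j=9 s[j]='b': k: 1→0; π[9]=0 (border '')
j=10 s[j]='b': π[10]=0 (border '')
j=11 s[j]='b': π[11]=0 (border '')
j=12 s[j]='a': π[12]=0 (border '')
j=13 s[j]='a': π[13]=0 (border '')
j=14 s[j]='a': π[14]=0 (border '')
j=15 s[j]='a': π[15]=0 (border '')
j=16 s[j]='a': π[16]=0 (border '')
j=17 s[j]='c': π[17]=1 (border 'c')
j=18 s[j]='a': π[18]=2 (border 'ca')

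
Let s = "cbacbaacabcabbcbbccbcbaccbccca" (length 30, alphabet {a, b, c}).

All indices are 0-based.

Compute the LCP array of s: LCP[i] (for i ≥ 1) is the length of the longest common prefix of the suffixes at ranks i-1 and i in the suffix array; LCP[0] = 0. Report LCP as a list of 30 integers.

[0, 1, 1, 2, 1, 2, 2, 0, 2, 3, 1, 3, 1, 2, 3, 2, 3, 0, 2, 3, 1, 3, 4, 2, 2, 3, 1, 2, 4, 2]

sorted suffixes:
  #0 SA[0]=29  'a'
  #1 SA[1]=5  'aacabcabbcbbccbcbaccbccca'
  #2 SA[2]=11  'abbcbbccbcbaccbccca'
  #3 SA[3]=8  'abcabbcbbccbcbaccbccca'
  #4 SA[4]=6  'acabcabbcbbccbcbaccbccca'
  #5 SA[5]=2  'acbaacabcabbcbbccbcbaccbccca'
  #6 SA[6]=22  'accbccca'
  #7 SA[7]=4  'baacabcabbcbbccbcbaccbccca'
  #8 SA[8]=1  'bacbaacabcabbcbbccbcbaccbccca'
  #9 SA[9]=21  'baccbccca'
  #10 SA[10]=12  'bbcbbccbcbaccbccca'
  #11 SA[11]=15  'bbccbcbaccbccca'
  #12 SA[12]=9  'bcabbcbbccbcbaccbccca'
  #13 SA[13]=19  'bcbaccbccca'
  #14 SA[14]=13  'bcbbccbcbaccbccca'
  #15 SA[15]=16  'bccbcbaccbccca'
  #16 SA[16]=25  'bccca'
  #17 SA[17]=28  'ca'
  #18 SA[18]=10  'cabbcbbccbcbaccbccca'
  #19 SA[19]=7  'cabcabbcbbccbcbaccbccca'
  #20 SA[20]=3  'cbaacabcabbcbbccbcbaccbccca'
  #21 SA[21]=0  'cbacbaacabcabbcbbccbcbaccbccca'
  #22 SA[22]=20  'cbaccbccca'
  #23 SA[23]=14  'cbbccbcbaccbccca'
  #24 SA[24]=18  'cbcbaccbccca'
  #25 SA[25]=24  'cbccca'
  #26 SA[26]=27  'cca'
  #27 SA[27]=17  'ccbcbaccbccca'
  #28 SA[28]=23  'ccbccca'
  #29 SA[29]=26  'ccca'

SA = [29, 5, 11, 8, 6, 2, 22, 4, 1, 21, 12, 15, 9, 19, 13, 16, 25, 28, 10, 7, 3, 0, 20, 14, 18, 24, 27, 17, 23, 26]
i: (SA[i-1],SA[i]) lcp shared
  1: (29,5) 1 'a'
  2: (5,11) 1 'a'
  3: (11,8) 2 'ab'
  4: (8,6) 1 'a'
  5: (6,2) 2 'ac'
  6: (2,22) 2 'ac'
  7: (22,4) 0 ''
  8: (4,1) 2 'ba'
  9: (1,21) 3 'bac'
  10: (21,12) 1 'b'
  11: (12,15) 3 'bbc'
  12: (15,9) 1 'b'
  13: (9,19) 2 'bc'
  14: (19,13) 3 'bcb'
  15: (13,16) 2 'bc'
  16: (16,25) 3 'bcc'
  17: (25,28) 0 ''
  18: (28,10) 2 'ca'
  19: (10,7) 3 'cab'
  20: (7,3) 1 'c'
  21: (3,0) 3 'cba'
  22: (0,20) 4 'cbac'
  23: (20,14) 2 'cb'
  24: (14,18) 2 'cb'
  25: (18,24) 3 'cbc'
  26: (24,27) 1 'c'
  27: (27,17) 2 'cc'
  28: (17,23) 4 'ccbc'
  29: (23,26) 2 'cc'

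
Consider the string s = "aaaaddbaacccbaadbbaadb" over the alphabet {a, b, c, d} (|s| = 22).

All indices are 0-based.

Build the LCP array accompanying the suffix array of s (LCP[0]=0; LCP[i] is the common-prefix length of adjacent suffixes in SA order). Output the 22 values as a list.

sorted suffixes:
  #0 SA[0]=0  'aaaaddbaacccbaadbbaadb'
  #1 SA[1]=1  'aaaddbaacccbaadbbaadb'
  #2 SA[2]=7  'aacccbaadbbaadb'
  #3 SA[3]=18  'aadb'
  #4 SA[4]=13  'aadbbaadb'
  #5 SA[5]=2  'aaddbaacccbaadbbaadb'
  #6 SA[6]=8  'acccbaadbbaadb'
  #7 SA[7]=19  'adb'
  #8 SA[8]=14  'adbbaadb'
  #9 SA[9]=3  'addbaacccbaadbbaadb'
  #10 SA[10]=21  'b'
  #11 SA[11]=6  'baacccbaadbbaadb'
  #12 SA[12]=17  'baadb'
  #13 SA[13]=12  'baadbbaadb'
  #14 SA[14]=16  'bbaadb'
  #15 SA[15]=11  'cbaadbbaadb'
  #16 SA[16]=10  'ccbaadbbaadb'
  #17 SA[17]=9  'cccbaadbbaadb'
  #18 SA[18]=20  'db'
  #19 SA[19]=5  'dbaacccbaadbbaadb'
  #20 SA[20]=15  'dbbaadb'
  #21 SA[21]=4  'ddbaacccbaadbbaadb'

SA = [0, 1, 7, 18, 13, 2, 8, 19, 14, 3, 21, 6, 17, 12, 16, 11, 10, 9, 20, 5, 15, 4]
rank  pair      lcp
   1  s[0:],s[1:]  3  'aaa'
   2  s[1:],s[7:]  2  'aa'
   3  s[7:],s[18:]  2  'aa'
   4  s[18:],s[13:]  4  'aadb'
   5  s[13:],s[2:]  3  'aad'
   6  s[2:],s[8:]  1  'a'
   7  s[8:],s[19:]  1  'a'
   8  s[19:],s[14:]  3  'adb'
   9  s[14:],s[3:]  2  'ad'
  10  s[3:],s[21:]  0  ''
  11  s[21:],s[6:]  1  'b'
  12  s[6:],s[17:]  3  'baa'
  13  s[17:],s[12:]  5  'baadb'
  14  s[12:],s[16:]  1  'b'
  15  s[16:],s[11:]  0  ''
  16  s[11:],s[10:]  1  'c'
  17  s[10:],s[9:]  2  'cc'
  18  s[9:],s[20:]  0  ''
  19  s[20:],s[5:]  2  'db'
  20  s[5:],s[15:]  2  'db'
  21  s[15:],s[4:]  1  'd'

[0, 3, 2, 2, 4, 3, 1, 1, 3, 2, 0, 1, 3, 5, 1, 0, 1, 2, 0, 2, 2, 1]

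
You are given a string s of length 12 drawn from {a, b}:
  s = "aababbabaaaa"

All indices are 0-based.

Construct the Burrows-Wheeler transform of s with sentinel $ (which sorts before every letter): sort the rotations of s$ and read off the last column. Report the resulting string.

aaaab$bababaa

rank  rotation       last
    0  $aababbabaaaa  a
    1  a$aababbabaaa  a
    2  aa$aababbabaa  a
    3  aaa$aababbaba  a
    4  aaaa$aababbab  b
    5  aababbabaaaa$  $
    6  abaaaa$aababb  b
    7  ababbabaaaa$a  a
    8  abbabaaaa$aab  b
    9  baaaa$aababba  a
   10  babaaaa$aabab  b
   11  babbabaaaa$aa  a
   12  bbabaaaa$aaba  a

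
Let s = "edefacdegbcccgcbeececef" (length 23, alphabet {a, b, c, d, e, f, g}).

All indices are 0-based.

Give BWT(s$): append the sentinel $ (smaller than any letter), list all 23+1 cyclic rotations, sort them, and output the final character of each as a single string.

ffgcgbcaeececec$bcddeeec

rank  rotation                  last
    0  $edefacdegbcccgcbeececef  f
    1  acdegbcccgcbeececef$edef  f
    2  bcccgcbeececef$edefacdeg  g
    3  beececef$edefacdegbcccgc  c
    4  cbeececef$edefacdegbcccg  g
    5  cccgcbeececef$edefacdegb  b
    6  ccgcbeececef$edefacdegbc  c
    7  cdegbcccgcbeececef$edefa  a
    8  cecef$edefacdegbcccgcbee  e
    9  cef$edefacdegbcccgcbeece  e
   10  cgcbeececef$edefacdegbcc  c
   11  defacdegbcccgcbeececef$e  e
   12  degbcccgcbeececef$edefac  c
   13  ececef$edefacdegbcccgcbe  e
   14  ecef$edefacdegbcccgcbeec  c
   15  edefacdegbcccgcbeececef$  $
   16  eececef$edefacdegbcccgcb  b
   17  ef$edefacdegbcccgcbeecec  c
   18  efacdegbcccgcbeececef$ed  d
   19  egbcccgcbeececef$edefacd  d
   20  f$edefacdegbcccgcbeecece  e
   21  facdegbcccgcbeececef$ede  e
   22  gbcccgcbeececef$edefacde  e
   23  gcbeececef$edefacdegbccc  c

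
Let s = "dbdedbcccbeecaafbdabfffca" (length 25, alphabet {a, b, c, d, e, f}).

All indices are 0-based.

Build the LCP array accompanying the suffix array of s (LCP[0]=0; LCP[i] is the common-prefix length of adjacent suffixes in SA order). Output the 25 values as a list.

[0, 1, 1, 1, 0, 1, 2, 1, 1, 0, 2, 1, 1, 2, 0, 1, 2, 1, 0, 1, 1, 0, 1, 1, 2]

rank | idx | suffix
   0 |  24 | a
   1 |  13 | aafbdabfffca
   2 |  18 | abfffca
   3 |  14 | afbdabfffca
   4 |   5 | bcccbeecaafbdabfffca
   5 |  16 | bdabfffca
   6 |   1 | bdedbcccbeecaafbdabfffca
   7 |   9 | beecaafbdabfffca
   8 |  19 | bfffca
   9 |  23 | ca
  10 |  12 | caafbdabfffca
  11 |   8 | cbeecaafbdabfffca
  12 |   7 | ccbeecaafbdabfffca
  13 |   6 | cccbeecaafbdabfffca
  14 |  17 | dabfffca
  15 |   4 | dbcccbeecaafbdabfffca
  16 |   0 | dbdedbcccbeecaafbdabfffca
  17 |   2 | dedbcccbeecaafbdabfffca
  18 |  11 | ecaafbdabfffca
  19 |   3 | edbcccbeecaafbdabfffca
  20 |  10 | eecaafbdabfffca
  21 |  15 | fbdabfffca
  22 |  22 | fca
  23 |  21 | ffca
  24 |  20 | fffca

SA = [24, 13, 18, 14, 5, 16, 1, 9, 19, 23, 12, 8, 7, 6, 17, 4, 0, 2, 11, 3, 10, 15, 22, 21, 20]
rank  pair      lcp
   1  s[24:],s[13:]  1  'a'
   2  s[13:],s[18:]  1  'a'
   3  s[18:],s[14:]  1  'a'
   4  s[14:],s[5:]  0  ''
   5  s[5:],s[16:]  1  'b'
   6  s[16:],s[1:]  2  'bd'
   7  s[1:],s[9:]  1  'b'
   8  s[9:],s[19:]  1  'b'
   9  s[19:],s[23:]  0  ''
  10  s[23:],s[12:]  2  'ca'
  11  s[12:],s[8:]  1  'c'
  12  s[8:],s[7:]  1  'c'
  13  s[7:],s[6:]  2  'cc'
  14  s[6:],s[17:]  0  ''
  15  s[17:],s[4:]  1  'd'
  16  s[4:],s[0:]  2  'db'
  17  s[0:],s[2:]  1  'd'
  18  s[2:],s[11:]  0  ''
  19  s[11:],s[3:]  1  'e'
  20  s[3:],s[10:]  1  'e'
  21  s[10:],s[15:]  0  ''
  22  s[15:],s[22:]  1  'f'
  23  s[22:],s[21:]  1  'f'
  24  s[21:],s[20:]  2  'ff'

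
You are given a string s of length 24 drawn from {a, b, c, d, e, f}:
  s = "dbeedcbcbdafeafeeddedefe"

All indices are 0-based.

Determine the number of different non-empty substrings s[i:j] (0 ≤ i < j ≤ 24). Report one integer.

272

rank→(start, suffix):
  0 → (10, 'afeafeeddedefe')
  1 → (13, 'afeeddedefe')
  2 → (6, 'bcbdafeafeeddedefe')
  3 → (8, 'bdafeafeeddedefe')
  4 → (1, 'beedcbcbdafeafeeddedefe')
  5 → (5, 'cbcbdafeafeeddedefe')
  6 → (7, 'cbdafeafeeddedefe')
  7 → (9, 'dafeafeeddedefe')
  8 → (0, 'dbeedcbcbdafeafeeddedefe')
  9 → (4, 'dcbcbdafeafeeddedefe')
  10 → (17, 'ddedefe')
  11 → (18, 'dedefe')
  12 → (20, 'defe')
  13 → (23, 'e')
  14 → (12, 'eafeeddedefe')
  15 → (3, 'edcbcbdafeafeeddedefe')
  16 → (16, 'eddedefe')
  17 → (19, 'edefe')
  18 → (2, 'eedcbcbdafeafeeddedefe')
  19 → (15, 'eeddedefe')
  20 → (21, 'efe')
  21 → (22, 'fe')
  22 → (11, 'feafeeddedefe')
  23 → (14, 'feeddedefe')

SA = [10, 13, 6, 8, 1, 5, 7, 9, 0, 4, 17, 18, 20, 23, 12, 3, 16, 19, 2, 15, 21, 22, 11, 14]
rank  pair      lcp
   1  s[10:],s[13:]  3  'afe'
   2  s[13:],s[6:]  0  ''
   3  s[6:],s[8:]  1  'b'
   4  s[8:],s[1:]  1  'b'
   5  s[1:],s[5:]  0  ''
   6  s[5:],s[7:]  2  'cb'
   7  s[7:],s[9:]  0  ''
   8  s[9:],s[0:]  1  'd'
   9  s[0:],s[4:]  1  'd'
  10  s[4:],s[17:]  1  'd'
  11  s[17:],s[18:]  1  'd'
  12  s[18:],s[20:]  2  'de'
  13  s[20:],s[23:]  0  ''
  14  s[23:],s[12:]  1  'e'
  15  s[12:],s[3:]  1  'e'
  16  s[3:],s[16:]  2  'ed'
  17  s[16:],s[19:]  2  'ed'
  18  s[19:],s[2:]  1  'e'
  19  s[2:],s[15:]  3  'eed'
  20  s[15:],s[21:]  1  'e'
  21  s[21:],s[22:]  0  ''
  22  s[22:],s[11:]  2  'fe'
  23  s[11:],s[14:]  2  'fe'

n(n+1)/2 = 24·25/2 = 300
Σ LCP = 0 + 3 + 0 + 1 + 1 + 0 + 2 + 0 + 1 + 1 + 1 + 1 + 2 + 0 + 1 + 1 + 2 + 2 + 1 + 3 + 1 + 0 + 2 + 2 = 28
distinct = 300 − 28 = 272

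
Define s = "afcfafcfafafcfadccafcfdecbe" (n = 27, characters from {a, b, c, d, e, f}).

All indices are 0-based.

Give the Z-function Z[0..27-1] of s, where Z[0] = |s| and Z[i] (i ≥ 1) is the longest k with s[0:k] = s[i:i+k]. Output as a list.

Z[0]=27
i=1: i≥r, start 0; Z[1]=0
i=2: i≥r, start 0; Z[2]=0
i=3: i≥r, start 0; Z[3]=0
i=4: i≥r, start 0; Z[4]=6 scan→box=[4,10)
i=5: min(r-i=5, Z[1]=0)=0; Z[5]=0
i=6: min(r-i=4, Z[2]=0)=0; Z[6]=0
i=7: min(r-i=3, Z[3]=0)=0; Z[7]=0
i=8: min(r-i=2, Z[4]=6)=2; Z[8]=2
i=9: min(r-i=1, Z[5]=0)=0; Z[9]=0
i=10: i≥r, start 0; Z[10]=5 scan→box=[10,15)
i=11: min(r-i=4, Z[1]=0)=0; Z[11]=0
i=12: min(r-i=3, Z[2]=0)=0; Z[12]=0
i=13: min(r-i=2, Z[3]=0)=0; Z[13]=0
i=14: min(r-i=1, Z[4]=6)=1; Z[14]=1
i=15: i≥r, start 0; Z[15]=0
i=16: i≥r, start 0; Z[16]=0
i=17: i≥r, start 0; Z[17]=0
i=18: i≥r, start 0; Z[18]=4 scan→box=[18,22)
i=19: min(r-i=3, Z[1]=0)=0; Z[19]=0
i=20: min(r-i=2, Z[2]=0)=0; Z[20]=0
i=21: min(r-i=1, Z[3]=0)=0; Z[21]=0
i=22: i≥r, start 0; Z[22]=0
i=23: i≥r, start 0; Z[23]=0
i=24: i≥r, start 0; Z[24]=0
i=25: i≥r, start 0; Z[25]=0
i=26: i≥r, start 0; Z[26]=0

[27, 0, 0, 0, 6, 0, 0, 0, 2, 0, 5, 0, 0, 0, 1, 0, 0, 0, 4, 0, 0, 0, 0, 0, 0, 0, 0]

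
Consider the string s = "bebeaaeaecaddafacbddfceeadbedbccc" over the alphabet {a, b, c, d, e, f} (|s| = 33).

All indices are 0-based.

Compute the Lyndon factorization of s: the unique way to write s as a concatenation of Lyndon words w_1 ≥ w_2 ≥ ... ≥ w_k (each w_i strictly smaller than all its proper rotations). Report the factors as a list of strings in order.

["be", "be", "aaeaecaddafacbddfceeadbedbccc"]

emit factor 1: 'be' (i=0, period=2)
emit factor 2: 'be' (i=2, period=2)
emit factor 3: 'aaeaecaddafacbddfceeadbedbccc' (i=4, period=29)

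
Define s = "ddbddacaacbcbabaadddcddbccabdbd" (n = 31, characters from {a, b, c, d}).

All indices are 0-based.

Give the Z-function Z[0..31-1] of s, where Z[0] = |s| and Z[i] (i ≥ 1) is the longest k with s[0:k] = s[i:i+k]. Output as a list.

Z[0]=31
i=1: outside box; Z[1]=1 scan→box=[1,2)
i=2: outside box; Z[2]=0
i=3: outside box; Z[3]=2 scan→box=[3,5)
i=4: min(r-i=1, Z[1]=1)=1; Z[4]=1
i=5: outside box; Z[5]=0
i=6: outside box; Z[6]=0
i=7: outside box; Z[7]=0
i=8: outside box; Z[8]=0
i=9: outside box; Z[9]=0
i=10: outside box; Z[10]=0
i=11: outside box; Z[11]=0
i=12: outside box; Z[12]=0
i=13: outside box; Z[13]=0
i=14: outside box; Z[14]=0
i=15: outside box; Z[15]=0
i=16: outside box; Z[16]=0
i=17: outside box; Z[17]=2 scan→box=[17,19)
i=18: min(r-i=1, Z[1]=1)=1; Z[18]=2 scan→box=[18,20)
i=19: min(r-i=1, Z[1]=1)=1; Z[19]=1
i=20: outside box; Z[20]=0
i=21: outside box; Z[21]=3 scan→box=[21,24)
i=22: min(r-i=2, Z[1]=1)=1; Z[22]=1
i=23: min(r-i=1, Z[2]=0)=0; Z[23]=0
i=24: outside box; Z[24]=0
i=25: outside box; Z[25]=0
i=26: outside box; Z[26]=0
i=27: outside box; Z[27]=0
i=28: outside box; Z[28]=1 scan→box=[28,29)
i=29: outside box; Z[29]=0
i=30: outside box; Z[30]=1 scan→box=[30,31)

[31, 1, 0, 2, 1, 0, 0, 0, 0, 0, 0, 0, 0, 0, 0, 0, 0, 2, 2, 1, 0, 3, 1, 0, 0, 0, 0, 0, 1, 0, 1]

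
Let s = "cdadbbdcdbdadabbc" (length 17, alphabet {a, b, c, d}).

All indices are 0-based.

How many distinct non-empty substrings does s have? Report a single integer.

sorted suffixes:
  #0 SA[0]=13  'abbc'
  #1 SA[1]=11  'adabbc'
  #2 SA[2]=2  'adbbdcdbdadabbc'
  #3 SA[3]=14  'bbc'
  #4 SA[4]=4  'bbdcdbdadabbc'
  #5 SA[5]=15  'bc'
  #6 SA[6]=9  'bdadabbc'
  #7 SA[7]=5  'bdcdbdadabbc'
  #8 SA[8]=16  'c'
  #9 SA[9]=0  'cdadbbdcdbdadabbc'
  #10 SA[10]=7  'cdbdadabbc'
  #11 SA[11]=12  'dabbc'
  #12 SA[12]=10  'dadabbc'
  #13 SA[13]=1  'dadbbdcdbdadabbc'
  #14 SA[14]=3  'dbbdcdbdadabbc'
  #15 SA[15]=8  'dbdadabbc'
  #16 SA[16]=6  'dcdbdadabbc'

SA = [13, 11, 2, 14, 4, 15, 9, 5, 16, 0, 7, 12, 10, 1, 3, 8, 6]
[i] adj suffixes → lcp
  [1] 13/11 → 1 ('a')
  [2] 11/2 → 2 ('ad')
  [3] 2/14 → 0 ('')
  [4] 14/4 → 2 ('bb')
  [5] 4/15 → 1 ('b')
  [6] 15/9 → 1 ('b')
  [7] 9/5 → 2 ('bd')
  [8] 5/16 → 0 ('')
  [9] 16/0 → 1 ('c')
  [10] 0/7 → 2 ('cd')
  [11] 7/12 → 0 ('')
  [12] 12/10 → 2 ('da')
  [13] 10/1 → 3 ('dad')
  [14] 1/3 → 1 ('d')
  [15] 3/8 → 2 ('db')
  [16] 8/6 → 1 ('d')

n(n+1)/2 = 17·18/2 = 153
Σ LCP = 0 + 1 + 2 + 0 + 2 + 1 + 1 + 2 + 0 + 1 + 2 + 0 + 2 + 3 + 1 + 2 + 1 = 21
distinct = 153 − 21 = 132

132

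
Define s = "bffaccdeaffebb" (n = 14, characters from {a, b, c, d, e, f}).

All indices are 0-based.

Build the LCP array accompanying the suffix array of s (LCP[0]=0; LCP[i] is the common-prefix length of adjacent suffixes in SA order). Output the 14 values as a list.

sorted suffixes:
  #0 SA[0]=3  'accdeaffebb'
  #1 SA[1]=8  'affebb'
  #2 SA[2]=13  'b'
  #3 SA[3]=12  'bb'
  #4 SA[4]=0  'bffaccdeaffebb'
  #5 SA[5]=4  'ccdeaffebb'
  #6 SA[6]=5  'cdeaffebb'
  #7 SA[7]=6  'deaffebb'
  #8 SA[8]=7  'eaffebb'
  #9 SA[9]=11  'ebb'
  #10 SA[10]=2  'faccdeaffebb'
  #11 SA[11]=10  'febb'
  #12 SA[12]=1  'ffaccdeaffebb'
  #13 SA[13]=9  'ffebb'

SA = [3, 8, 13, 12, 0, 4, 5, 6, 7, 11, 2, 10, 1, 9]
rank  pair      lcp
   1  s[3:],s[8:]  1  'a'
   2  s[8:],s[13:]  0  ''
   3  s[13:],s[12:]  1  'b'
   4  s[12:],s[0:]  1  'b'
   5  s[0:],s[4:]  0  ''
   6  s[4:],s[5:]  1  'c'
   7  s[5:],s[6:]  0  ''
   8  s[6:],s[7:]  0  ''
   9  s[7:],s[11:]  1  'e'
  10  s[11:],s[2:]  0  ''
  11  s[2:],s[10:]  1  'f'
  12  s[10:],s[1:]  1  'f'
  13  s[1:],s[9:]  2  'ff'

[0, 1, 0, 1, 1, 0, 1, 0, 0, 1, 0, 1, 1, 2]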